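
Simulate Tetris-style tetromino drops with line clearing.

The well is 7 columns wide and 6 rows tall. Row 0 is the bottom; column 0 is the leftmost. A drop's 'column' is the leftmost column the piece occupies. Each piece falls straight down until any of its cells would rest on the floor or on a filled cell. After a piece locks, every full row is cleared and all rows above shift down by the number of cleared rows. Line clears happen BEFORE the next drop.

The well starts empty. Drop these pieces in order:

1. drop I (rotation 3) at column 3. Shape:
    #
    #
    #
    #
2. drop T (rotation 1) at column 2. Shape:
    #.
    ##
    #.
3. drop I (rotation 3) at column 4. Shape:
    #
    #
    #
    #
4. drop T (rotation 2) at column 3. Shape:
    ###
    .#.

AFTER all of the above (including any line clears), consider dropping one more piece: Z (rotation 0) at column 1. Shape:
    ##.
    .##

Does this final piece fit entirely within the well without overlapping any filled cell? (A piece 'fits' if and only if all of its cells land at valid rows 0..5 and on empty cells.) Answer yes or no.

Drop 1: I rot3 at col 3 lands with bottom-row=0; cleared 0 line(s) (total 0); column heights now [0 0 0 4 0 0 0], max=4
Drop 2: T rot1 at col 2 lands with bottom-row=3; cleared 0 line(s) (total 0); column heights now [0 0 6 5 0 0 0], max=6
Drop 3: I rot3 at col 4 lands with bottom-row=0; cleared 0 line(s) (total 0); column heights now [0 0 6 5 4 0 0], max=6
Drop 4: T rot2 at col 3 lands with bottom-row=4; cleared 0 line(s) (total 0); column heights now [0 0 6 6 6 6 0], max=6
Test piece Z rot0 at col 1 (width 3): heights before test = [0 0 6 6 6 6 0]; fits = False

Answer: no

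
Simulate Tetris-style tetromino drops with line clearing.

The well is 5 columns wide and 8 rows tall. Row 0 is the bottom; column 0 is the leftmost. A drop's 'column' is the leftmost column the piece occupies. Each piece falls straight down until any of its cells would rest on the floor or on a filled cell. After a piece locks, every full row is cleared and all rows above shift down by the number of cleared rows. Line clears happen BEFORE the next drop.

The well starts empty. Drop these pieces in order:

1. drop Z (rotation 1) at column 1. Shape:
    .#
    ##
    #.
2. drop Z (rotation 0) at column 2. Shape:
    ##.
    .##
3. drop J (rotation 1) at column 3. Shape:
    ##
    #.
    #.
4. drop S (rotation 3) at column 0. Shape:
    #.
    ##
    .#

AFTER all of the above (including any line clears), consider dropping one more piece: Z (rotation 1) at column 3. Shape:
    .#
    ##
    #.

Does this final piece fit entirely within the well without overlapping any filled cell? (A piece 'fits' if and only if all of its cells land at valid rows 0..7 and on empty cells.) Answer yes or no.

Drop 1: Z rot1 at col 1 lands with bottom-row=0; cleared 0 line(s) (total 0); column heights now [0 2 3 0 0], max=3
Drop 2: Z rot0 at col 2 lands with bottom-row=2; cleared 0 line(s) (total 0); column heights now [0 2 4 4 3], max=4
Drop 3: J rot1 at col 3 lands with bottom-row=4; cleared 0 line(s) (total 0); column heights now [0 2 4 7 7], max=7
Drop 4: S rot3 at col 0 lands with bottom-row=2; cleared 0 line(s) (total 0); column heights now [5 4 4 7 7], max=7
Test piece Z rot1 at col 3 (width 2): heights before test = [5 4 4 7 7]; fits = False

Answer: no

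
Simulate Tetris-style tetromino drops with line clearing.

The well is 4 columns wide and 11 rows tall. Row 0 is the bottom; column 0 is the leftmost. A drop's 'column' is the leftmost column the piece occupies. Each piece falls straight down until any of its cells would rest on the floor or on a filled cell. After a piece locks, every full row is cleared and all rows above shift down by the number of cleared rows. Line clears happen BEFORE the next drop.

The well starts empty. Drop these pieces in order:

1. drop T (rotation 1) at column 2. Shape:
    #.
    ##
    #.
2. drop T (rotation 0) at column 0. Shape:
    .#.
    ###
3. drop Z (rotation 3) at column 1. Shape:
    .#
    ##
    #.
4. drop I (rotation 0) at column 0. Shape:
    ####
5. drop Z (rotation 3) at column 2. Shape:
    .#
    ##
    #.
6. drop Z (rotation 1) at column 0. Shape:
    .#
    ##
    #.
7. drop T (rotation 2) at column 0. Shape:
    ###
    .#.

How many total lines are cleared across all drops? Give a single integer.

Drop 1: T rot1 at col 2 lands with bottom-row=0; cleared 0 line(s) (total 0); column heights now [0 0 3 2], max=3
Drop 2: T rot0 at col 0 lands with bottom-row=3; cleared 0 line(s) (total 0); column heights now [4 5 4 2], max=5
Drop 3: Z rot3 at col 1 lands with bottom-row=5; cleared 0 line(s) (total 0); column heights now [4 7 8 2], max=8
Drop 4: I rot0 at col 0 lands with bottom-row=8; cleared 1 line(s) (total 1); column heights now [4 7 8 2], max=8
Drop 5: Z rot3 at col 2 lands with bottom-row=8; cleared 0 line(s) (total 1); column heights now [4 7 10 11], max=11
Drop 6: Z rot1 at col 0 lands with bottom-row=6; cleared 0 line(s) (total 1); column heights now [8 9 10 11], max=11
Drop 7: T rot2 at col 0 lands with bottom-row=9; cleared 1 line(s) (total 2); column heights now [8 10 10 10], max=10

Answer: 2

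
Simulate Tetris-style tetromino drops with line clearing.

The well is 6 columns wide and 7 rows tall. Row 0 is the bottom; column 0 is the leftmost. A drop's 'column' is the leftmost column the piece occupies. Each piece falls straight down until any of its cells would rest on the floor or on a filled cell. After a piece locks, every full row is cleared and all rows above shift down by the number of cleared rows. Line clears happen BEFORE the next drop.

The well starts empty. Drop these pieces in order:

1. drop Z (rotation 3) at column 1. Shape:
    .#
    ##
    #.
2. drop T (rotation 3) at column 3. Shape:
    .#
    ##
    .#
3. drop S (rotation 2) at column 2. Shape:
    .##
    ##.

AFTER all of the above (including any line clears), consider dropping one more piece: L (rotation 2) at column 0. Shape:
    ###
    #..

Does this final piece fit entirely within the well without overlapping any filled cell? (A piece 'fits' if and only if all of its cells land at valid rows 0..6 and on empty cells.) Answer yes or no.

Drop 1: Z rot3 at col 1 lands with bottom-row=0; cleared 0 line(s) (total 0); column heights now [0 2 3 0 0 0], max=3
Drop 2: T rot3 at col 3 lands with bottom-row=0; cleared 0 line(s) (total 0); column heights now [0 2 3 2 3 0], max=3
Drop 3: S rot2 at col 2 lands with bottom-row=3; cleared 0 line(s) (total 0); column heights now [0 2 4 5 5 0], max=5
Test piece L rot2 at col 0 (width 3): heights before test = [0 2 4 5 5 0]; fits = True

Answer: yes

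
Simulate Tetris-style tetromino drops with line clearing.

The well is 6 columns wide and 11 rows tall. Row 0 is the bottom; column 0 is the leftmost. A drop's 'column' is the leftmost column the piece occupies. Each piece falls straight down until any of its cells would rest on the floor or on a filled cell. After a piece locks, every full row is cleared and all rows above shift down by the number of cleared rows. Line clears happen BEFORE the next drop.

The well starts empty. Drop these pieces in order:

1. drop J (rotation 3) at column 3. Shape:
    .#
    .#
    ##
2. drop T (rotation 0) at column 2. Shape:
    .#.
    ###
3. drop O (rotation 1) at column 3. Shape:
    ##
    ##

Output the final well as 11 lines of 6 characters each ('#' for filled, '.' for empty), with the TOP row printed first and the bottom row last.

Drop 1: J rot3 at col 3 lands with bottom-row=0; cleared 0 line(s) (total 0); column heights now [0 0 0 1 3 0], max=3
Drop 2: T rot0 at col 2 lands with bottom-row=3; cleared 0 line(s) (total 0); column heights now [0 0 4 5 4 0], max=5
Drop 3: O rot1 at col 3 lands with bottom-row=5; cleared 0 line(s) (total 0); column heights now [0 0 4 7 7 0], max=7

Answer: ......
......
......
......
...##.
...##.
...#..
..###.
....#.
....#.
...##.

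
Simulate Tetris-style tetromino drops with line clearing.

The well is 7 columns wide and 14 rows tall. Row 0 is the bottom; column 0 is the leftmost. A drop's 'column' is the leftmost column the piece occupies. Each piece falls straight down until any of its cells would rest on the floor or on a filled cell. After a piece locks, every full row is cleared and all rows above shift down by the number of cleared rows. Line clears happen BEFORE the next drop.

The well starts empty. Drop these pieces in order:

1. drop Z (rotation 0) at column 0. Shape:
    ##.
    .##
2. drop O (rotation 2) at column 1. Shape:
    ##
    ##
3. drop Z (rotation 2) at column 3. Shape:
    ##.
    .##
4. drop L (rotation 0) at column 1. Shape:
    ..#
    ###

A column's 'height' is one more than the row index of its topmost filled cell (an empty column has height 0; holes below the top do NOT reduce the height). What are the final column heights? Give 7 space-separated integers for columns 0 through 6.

Drop 1: Z rot0 at col 0 lands with bottom-row=0; cleared 0 line(s) (total 0); column heights now [2 2 1 0 0 0 0], max=2
Drop 2: O rot2 at col 1 lands with bottom-row=2; cleared 0 line(s) (total 0); column heights now [2 4 4 0 0 0 0], max=4
Drop 3: Z rot2 at col 3 lands with bottom-row=0; cleared 0 line(s) (total 0); column heights now [2 4 4 2 2 1 0], max=4
Drop 4: L rot0 at col 1 lands with bottom-row=4; cleared 0 line(s) (total 0); column heights now [2 5 5 6 2 1 0], max=6

Answer: 2 5 5 6 2 1 0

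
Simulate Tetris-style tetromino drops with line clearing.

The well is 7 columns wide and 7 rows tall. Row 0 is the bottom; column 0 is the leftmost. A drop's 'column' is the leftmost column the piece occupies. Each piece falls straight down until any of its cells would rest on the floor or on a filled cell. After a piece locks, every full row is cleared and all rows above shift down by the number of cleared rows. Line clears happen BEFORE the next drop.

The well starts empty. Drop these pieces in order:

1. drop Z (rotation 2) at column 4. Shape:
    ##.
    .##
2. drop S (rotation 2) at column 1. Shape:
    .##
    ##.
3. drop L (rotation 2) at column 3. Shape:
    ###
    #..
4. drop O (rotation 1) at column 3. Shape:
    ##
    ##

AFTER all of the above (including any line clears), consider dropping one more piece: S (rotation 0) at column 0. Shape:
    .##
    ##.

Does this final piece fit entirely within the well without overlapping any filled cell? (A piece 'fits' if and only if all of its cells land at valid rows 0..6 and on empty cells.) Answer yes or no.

Drop 1: Z rot2 at col 4 lands with bottom-row=0; cleared 0 line(s) (total 0); column heights now [0 0 0 0 2 2 1], max=2
Drop 2: S rot2 at col 1 lands with bottom-row=0; cleared 0 line(s) (total 0); column heights now [0 1 2 2 2 2 1], max=2
Drop 3: L rot2 at col 3 lands with bottom-row=2; cleared 0 line(s) (total 0); column heights now [0 1 2 4 4 4 1], max=4
Drop 4: O rot1 at col 3 lands with bottom-row=4; cleared 0 line(s) (total 0); column heights now [0 1 2 6 6 4 1], max=6
Test piece S rot0 at col 0 (width 3): heights before test = [0 1 2 6 6 4 1]; fits = True

Answer: yes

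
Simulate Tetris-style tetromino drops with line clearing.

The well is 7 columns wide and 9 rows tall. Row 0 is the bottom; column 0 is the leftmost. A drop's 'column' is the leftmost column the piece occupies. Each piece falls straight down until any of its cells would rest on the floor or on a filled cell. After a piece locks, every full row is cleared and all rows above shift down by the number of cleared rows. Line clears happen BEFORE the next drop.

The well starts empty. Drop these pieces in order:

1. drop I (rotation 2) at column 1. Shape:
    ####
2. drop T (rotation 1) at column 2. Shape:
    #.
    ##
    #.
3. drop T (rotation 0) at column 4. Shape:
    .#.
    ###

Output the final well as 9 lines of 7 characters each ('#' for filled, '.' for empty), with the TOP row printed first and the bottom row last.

Answer: .......
.......
.......
.......
.......
..#....
..##.#.
..#.###
.####..

Derivation:
Drop 1: I rot2 at col 1 lands with bottom-row=0; cleared 0 line(s) (total 0); column heights now [0 1 1 1 1 0 0], max=1
Drop 2: T rot1 at col 2 lands with bottom-row=1; cleared 0 line(s) (total 0); column heights now [0 1 4 3 1 0 0], max=4
Drop 3: T rot0 at col 4 lands with bottom-row=1; cleared 0 line(s) (total 0); column heights now [0 1 4 3 2 3 2], max=4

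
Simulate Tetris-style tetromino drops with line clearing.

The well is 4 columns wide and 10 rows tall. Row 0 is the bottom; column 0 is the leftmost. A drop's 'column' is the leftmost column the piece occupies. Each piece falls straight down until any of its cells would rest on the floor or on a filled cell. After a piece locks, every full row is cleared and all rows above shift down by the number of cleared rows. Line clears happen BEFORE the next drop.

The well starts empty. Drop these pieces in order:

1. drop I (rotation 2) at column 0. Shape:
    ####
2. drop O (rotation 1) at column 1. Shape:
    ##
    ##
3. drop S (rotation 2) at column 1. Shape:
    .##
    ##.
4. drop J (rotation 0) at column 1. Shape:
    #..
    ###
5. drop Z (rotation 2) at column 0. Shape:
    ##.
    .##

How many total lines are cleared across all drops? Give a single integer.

Drop 1: I rot2 at col 0 lands with bottom-row=0; cleared 1 line(s) (total 1); column heights now [0 0 0 0], max=0
Drop 2: O rot1 at col 1 lands with bottom-row=0; cleared 0 line(s) (total 1); column heights now [0 2 2 0], max=2
Drop 3: S rot2 at col 1 lands with bottom-row=2; cleared 0 line(s) (total 1); column heights now [0 3 4 4], max=4
Drop 4: J rot0 at col 1 lands with bottom-row=4; cleared 0 line(s) (total 1); column heights now [0 6 5 5], max=6
Drop 5: Z rot2 at col 0 lands with bottom-row=6; cleared 0 line(s) (total 1); column heights now [8 8 7 5], max=8

Answer: 1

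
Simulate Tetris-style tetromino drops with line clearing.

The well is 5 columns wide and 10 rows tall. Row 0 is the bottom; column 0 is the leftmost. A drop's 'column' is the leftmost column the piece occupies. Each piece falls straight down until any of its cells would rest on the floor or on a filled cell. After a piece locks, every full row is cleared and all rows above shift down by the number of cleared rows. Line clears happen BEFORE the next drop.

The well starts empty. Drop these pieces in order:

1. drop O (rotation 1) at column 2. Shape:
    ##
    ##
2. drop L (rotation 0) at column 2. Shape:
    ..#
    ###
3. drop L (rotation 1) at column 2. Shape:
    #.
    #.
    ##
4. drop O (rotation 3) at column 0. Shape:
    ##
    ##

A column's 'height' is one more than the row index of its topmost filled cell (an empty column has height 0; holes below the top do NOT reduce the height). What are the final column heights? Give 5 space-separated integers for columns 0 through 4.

Answer: 2 2 6 4 4

Derivation:
Drop 1: O rot1 at col 2 lands with bottom-row=0; cleared 0 line(s) (total 0); column heights now [0 0 2 2 0], max=2
Drop 2: L rot0 at col 2 lands with bottom-row=2; cleared 0 line(s) (total 0); column heights now [0 0 3 3 4], max=4
Drop 3: L rot1 at col 2 lands with bottom-row=3; cleared 0 line(s) (total 0); column heights now [0 0 6 4 4], max=6
Drop 4: O rot3 at col 0 lands with bottom-row=0; cleared 0 line(s) (total 0); column heights now [2 2 6 4 4], max=6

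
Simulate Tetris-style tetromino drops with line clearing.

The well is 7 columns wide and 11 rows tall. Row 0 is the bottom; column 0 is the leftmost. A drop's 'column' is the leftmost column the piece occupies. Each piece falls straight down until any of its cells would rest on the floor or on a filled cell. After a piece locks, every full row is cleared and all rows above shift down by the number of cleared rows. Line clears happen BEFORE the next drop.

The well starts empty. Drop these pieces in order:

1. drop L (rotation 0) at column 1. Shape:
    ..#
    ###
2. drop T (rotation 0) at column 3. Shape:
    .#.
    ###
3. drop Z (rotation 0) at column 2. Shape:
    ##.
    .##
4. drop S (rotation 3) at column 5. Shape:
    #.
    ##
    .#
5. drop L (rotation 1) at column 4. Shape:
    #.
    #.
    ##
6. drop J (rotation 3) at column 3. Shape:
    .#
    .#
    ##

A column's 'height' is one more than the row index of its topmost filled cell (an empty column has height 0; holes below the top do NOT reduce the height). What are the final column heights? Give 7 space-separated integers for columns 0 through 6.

Drop 1: L rot0 at col 1 lands with bottom-row=0; cleared 0 line(s) (total 0); column heights now [0 1 1 2 0 0 0], max=2
Drop 2: T rot0 at col 3 lands with bottom-row=2; cleared 0 line(s) (total 0); column heights now [0 1 1 3 4 3 0], max=4
Drop 3: Z rot0 at col 2 lands with bottom-row=4; cleared 0 line(s) (total 0); column heights now [0 1 6 6 5 3 0], max=6
Drop 4: S rot3 at col 5 lands with bottom-row=2; cleared 0 line(s) (total 0); column heights now [0 1 6 6 5 5 4], max=6
Drop 5: L rot1 at col 4 lands with bottom-row=5; cleared 0 line(s) (total 0); column heights now [0 1 6 6 8 6 4], max=8
Drop 6: J rot3 at col 3 lands with bottom-row=8; cleared 0 line(s) (total 0); column heights now [0 1 6 9 11 6 4], max=11

Answer: 0 1 6 9 11 6 4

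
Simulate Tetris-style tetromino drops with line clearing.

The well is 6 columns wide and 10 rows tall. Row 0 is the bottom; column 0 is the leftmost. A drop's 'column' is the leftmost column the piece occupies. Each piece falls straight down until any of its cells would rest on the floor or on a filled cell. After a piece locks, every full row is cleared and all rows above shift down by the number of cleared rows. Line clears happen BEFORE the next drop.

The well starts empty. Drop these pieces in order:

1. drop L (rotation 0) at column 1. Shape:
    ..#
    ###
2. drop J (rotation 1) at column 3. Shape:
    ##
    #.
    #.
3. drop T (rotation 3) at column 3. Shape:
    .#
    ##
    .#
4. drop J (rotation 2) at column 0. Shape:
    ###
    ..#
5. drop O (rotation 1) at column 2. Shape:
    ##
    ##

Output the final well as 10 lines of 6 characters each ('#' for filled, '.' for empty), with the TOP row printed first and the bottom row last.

Drop 1: L rot0 at col 1 lands with bottom-row=0; cleared 0 line(s) (total 0); column heights now [0 1 1 2 0 0], max=2
Drop 2: J rot1 at col 3 lands with bottom-row=2; cleared 0 line(s) (total 0); column heights now [0 1 1 5 5 0], max=5
Drop 3: T rot3 at col 3 lands with bottom-row=5; cleared 0 line(s) (total 0); column heights now [0 1 1 7 8 0], max=8
Drop 4: J rot2 at col 0 lands with bottom-row=1; cleared 0 line(s) (total 0); column heights now [3 3 3 7 8 0], max=8
Drop 5: O rot1 at col 2 lands with bottom-row=7; cleared 0 line(s) (total 0); column heights now [3 3 9 9 8 0], max=9

Answer: ......
..##..
..###.
...##.
....#.
...##.
...#..
####..
..##..
.###..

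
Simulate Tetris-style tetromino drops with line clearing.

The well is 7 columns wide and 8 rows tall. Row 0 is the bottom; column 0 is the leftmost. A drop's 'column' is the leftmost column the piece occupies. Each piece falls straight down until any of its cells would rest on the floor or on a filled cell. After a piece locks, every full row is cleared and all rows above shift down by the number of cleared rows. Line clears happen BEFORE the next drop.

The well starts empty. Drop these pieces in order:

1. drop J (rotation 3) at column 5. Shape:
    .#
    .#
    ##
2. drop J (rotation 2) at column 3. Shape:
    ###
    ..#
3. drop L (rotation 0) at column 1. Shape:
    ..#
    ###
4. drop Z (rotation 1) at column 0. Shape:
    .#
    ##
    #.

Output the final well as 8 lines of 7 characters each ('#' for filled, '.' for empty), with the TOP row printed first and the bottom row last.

Drop 1: J rot3 at col 5 lands with bottom-row=0; cleared 0 line(s) (total 0); column heights now [0 0 0 0 0 1 3], max=3
Drop 2: J rot2 at col 3 lands with bottom-row=1; cleared 0 line(s) (total 0); column heights now [0 0 0 3 3 3 3], max=3
Drop 3: L rot0 at col 1 lands with bottom-row=3; cleared 0 line(s) (total 0); column heights now [0 4 4 5 3 3 3], max=5
Drop 4: Z rot1 at col 0 lands with bottom-row=3; cleared 0 line(s) (total 0); column heights now [5 6 4 5 3 3 3], max=6

Answer: .......
.......
.#.....
##.#...
####...
...####
.....##
.....##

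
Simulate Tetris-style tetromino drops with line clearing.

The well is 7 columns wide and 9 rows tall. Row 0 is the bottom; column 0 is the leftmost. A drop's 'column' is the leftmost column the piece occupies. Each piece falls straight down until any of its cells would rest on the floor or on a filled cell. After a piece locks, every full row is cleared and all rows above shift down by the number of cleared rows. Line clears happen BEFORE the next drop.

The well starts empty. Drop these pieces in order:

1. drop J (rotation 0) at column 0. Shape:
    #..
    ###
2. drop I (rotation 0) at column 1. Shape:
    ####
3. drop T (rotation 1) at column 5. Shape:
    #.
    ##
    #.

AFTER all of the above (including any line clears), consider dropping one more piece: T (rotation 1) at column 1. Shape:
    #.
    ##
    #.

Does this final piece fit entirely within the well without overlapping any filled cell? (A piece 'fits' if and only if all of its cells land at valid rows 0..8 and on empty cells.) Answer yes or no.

Answer: yes

Derivation:
Drop 1: J rot0 at col 0 lands with bottom-row=0; cleared 0 line(s) (total 0); column heights now [2 1 1 0 0 0 0], max=2
Drop 2: I rot0 at col 1 lands with bottom-row=1; cleared 0 line(s) (total 0); column heights now [2 2 2 2 2 0 0], max=2
Drop 3: T rot1 at col 5 lands with bottom-row=0; cleared 1 line(s) (total 1); column heights now [1 1 1 0 0 2 0], max=2
Test piece T rot1 at col 1 (width 2): heights before test = [1 1 1 0 0 2 0]; fits = True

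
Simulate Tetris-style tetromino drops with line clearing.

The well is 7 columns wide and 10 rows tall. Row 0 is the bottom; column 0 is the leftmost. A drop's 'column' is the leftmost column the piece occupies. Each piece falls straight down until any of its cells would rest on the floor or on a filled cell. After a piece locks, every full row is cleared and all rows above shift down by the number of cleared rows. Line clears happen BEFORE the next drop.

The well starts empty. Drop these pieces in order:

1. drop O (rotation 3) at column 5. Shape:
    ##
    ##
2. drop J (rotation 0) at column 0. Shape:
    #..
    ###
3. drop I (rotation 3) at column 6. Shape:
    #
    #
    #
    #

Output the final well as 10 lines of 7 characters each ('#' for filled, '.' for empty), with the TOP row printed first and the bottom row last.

Answer: .......
.......
.......
.......
......#
......#
......#
......#
#....##
###..##

Derivation:
Drop 1: O rot3 at col 5 lands with bottom-row=0; cleared 0 line(s) (total 0); column heights now [0 0 0 0 0 2 2], max=2
Drop 2: J rot0 at col 0 lands with bottom-row=0; cleared 0 line(s) (total 0); column heights now [2 1 1 0 0 2 2], max=2
Drop 3: I rot3 at col 6 lands with bottom-row=2; cleared 0 line(s) (total 0); column heights now [2 1 1 0 0 2 6], max=6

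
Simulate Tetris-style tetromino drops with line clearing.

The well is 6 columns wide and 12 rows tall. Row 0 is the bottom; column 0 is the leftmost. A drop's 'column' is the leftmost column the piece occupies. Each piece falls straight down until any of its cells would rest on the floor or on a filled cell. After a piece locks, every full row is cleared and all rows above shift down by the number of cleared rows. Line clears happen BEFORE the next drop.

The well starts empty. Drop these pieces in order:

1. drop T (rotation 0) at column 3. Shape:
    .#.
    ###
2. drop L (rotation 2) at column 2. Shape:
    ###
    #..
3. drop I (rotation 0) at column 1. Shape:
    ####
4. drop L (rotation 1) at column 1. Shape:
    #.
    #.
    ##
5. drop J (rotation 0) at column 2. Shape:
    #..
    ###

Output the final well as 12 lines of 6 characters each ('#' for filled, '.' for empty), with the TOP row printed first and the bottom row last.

Drop 1: T rot0 at col 3 lands with bottom-row=0; cleared 0 line(s) (total 0); column heights now [0 0 0 1 2 1], max=2
Drop 2: L rot2 at col 2 lands with bottom-row=1; cleared 0 line(s) (total 0); column heights now [0 0 3 3 3 1], max=3
Drop 3: I rot0 at col 1 lands with bottom-row=3; cleared 0 line(s) (total 0); column heights now [0 4 4 4 4 1], max=4
Drop 4: L rot1 at col 1 lands with bottom-row=4; cleared 0 line(s) (total 0); column heights now [0 7 5 4 4 1], max=7
Drop 5: J rot0 at col 2 lands with bottom-row=5; cleared 0 line(s) (total 0); column heights now [0 7 7 6 6 1], max=7

Answer: ......
......
......
......
......
.##...
.####.
.##...
.####.
..###.
..#.#.
...###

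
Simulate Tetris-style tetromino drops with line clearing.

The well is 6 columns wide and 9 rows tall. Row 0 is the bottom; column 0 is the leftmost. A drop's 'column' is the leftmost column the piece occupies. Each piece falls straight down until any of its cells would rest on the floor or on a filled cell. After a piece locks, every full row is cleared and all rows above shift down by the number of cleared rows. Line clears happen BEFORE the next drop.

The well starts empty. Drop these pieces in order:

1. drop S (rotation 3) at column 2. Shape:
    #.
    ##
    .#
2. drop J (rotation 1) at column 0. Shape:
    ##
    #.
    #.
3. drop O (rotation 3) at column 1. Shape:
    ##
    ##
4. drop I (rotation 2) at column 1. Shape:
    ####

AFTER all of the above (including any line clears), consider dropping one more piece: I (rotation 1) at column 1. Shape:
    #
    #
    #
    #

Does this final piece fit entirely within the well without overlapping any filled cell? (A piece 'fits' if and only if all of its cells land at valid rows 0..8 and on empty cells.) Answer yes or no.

Drop 1: S rot3 at col 2 lands with bottom-row=0; cleared 0 line(s) (total 0); column heights now [0 0 3 2 0 0], max=3
Drop 2: J rot1 at col 0 lands with bottom-row=0; cleared 0 line(s) (total 0); column heights now [3 3 3 2 0 0], max=3
Drop 3: O rot3 at col 1 lands with bottom-row=3; cleared 0 line(s) (total 0); column heights now [3 5 5 2 0 0], max=5
Drop 4: I rot2 at col 1 lands with bottom-row=5; cleared 0 line(s) (total 0); column heights now [3 6 6 6 6 0], max=6
Test piece I rot1 at col 1 (width 1): heights before test = [3 6 6 6 6 0]; fits = False

Answer: no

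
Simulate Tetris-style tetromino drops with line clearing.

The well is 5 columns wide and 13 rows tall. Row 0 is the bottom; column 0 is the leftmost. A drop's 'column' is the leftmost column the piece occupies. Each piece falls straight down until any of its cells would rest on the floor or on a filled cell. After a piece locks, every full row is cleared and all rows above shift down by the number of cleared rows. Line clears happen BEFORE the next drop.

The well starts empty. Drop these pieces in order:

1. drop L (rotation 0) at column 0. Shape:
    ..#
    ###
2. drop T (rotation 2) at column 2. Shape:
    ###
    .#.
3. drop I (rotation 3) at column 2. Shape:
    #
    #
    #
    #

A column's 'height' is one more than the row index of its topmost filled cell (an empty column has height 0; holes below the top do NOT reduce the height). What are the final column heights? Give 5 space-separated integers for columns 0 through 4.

Drop 1: L rot0 at col 0 lands with bottom-row=0; cleared 0 line(s) (total 0); column heights now [1 1 2 0 0], max=2
Drop 2: T rot2 at col 2 lands with bottom-row=1; cleared 0 line(s) (total 0); column heights now [1 1 3 3 3], max=3
Drop 3: I rot3 at col 2 lands with bottom-row=3; cleared 0 line(s) (total 0); column heights now [1 1 7 3 3], max=7

Answer: 1 1 7 3 3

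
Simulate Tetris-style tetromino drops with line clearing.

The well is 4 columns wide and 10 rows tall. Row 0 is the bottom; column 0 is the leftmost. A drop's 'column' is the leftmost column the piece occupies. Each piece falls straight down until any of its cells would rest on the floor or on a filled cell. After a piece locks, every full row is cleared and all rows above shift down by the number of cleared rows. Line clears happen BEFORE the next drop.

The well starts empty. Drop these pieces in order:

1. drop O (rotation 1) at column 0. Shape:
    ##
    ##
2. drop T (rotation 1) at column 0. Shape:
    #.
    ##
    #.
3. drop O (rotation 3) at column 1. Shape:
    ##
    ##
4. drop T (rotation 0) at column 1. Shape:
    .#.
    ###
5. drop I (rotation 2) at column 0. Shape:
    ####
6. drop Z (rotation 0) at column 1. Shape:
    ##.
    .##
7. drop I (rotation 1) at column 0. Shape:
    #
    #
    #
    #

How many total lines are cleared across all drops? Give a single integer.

Drop 1: O rot1 at col 0 lands with bottom-row=0; cleared 0 line(s) (total 0); column heights now [2 2 0 0], max=2
Drop 2: T rot1 at col 0 lands with bottom-row=2; cleared 0 line(s) (total 0); column heights now [5 4 0 0], max=5
Drop 3: O rot3 at col 1 lands with bottom-row=4; cleared 0 line(s) (total 0); column heights now [5 6 6 0], max=6
Drop 4: T rot0 at col 1 lands with bottom-row=6; cleared 0 line(s) (total 0); column heights now [5 7 8 7], max=8
Drop 5: I rot2 at col 0 lands with bottom-row=8; cleared 1 line(s) (total 1); column heights now [5 7 8 7], max=8
Drop 6: Z rot0 at col 1 lands with bottom-row=8; cleared 0 line(s) (total 1); column heights now [5 10 10 9], max=10
Drop 7: I rot1 at col 0 lands with bottom-row=5; cleared 1 line(s) (total 2); column heights now [8 9 9 8], max=9

Answer: 2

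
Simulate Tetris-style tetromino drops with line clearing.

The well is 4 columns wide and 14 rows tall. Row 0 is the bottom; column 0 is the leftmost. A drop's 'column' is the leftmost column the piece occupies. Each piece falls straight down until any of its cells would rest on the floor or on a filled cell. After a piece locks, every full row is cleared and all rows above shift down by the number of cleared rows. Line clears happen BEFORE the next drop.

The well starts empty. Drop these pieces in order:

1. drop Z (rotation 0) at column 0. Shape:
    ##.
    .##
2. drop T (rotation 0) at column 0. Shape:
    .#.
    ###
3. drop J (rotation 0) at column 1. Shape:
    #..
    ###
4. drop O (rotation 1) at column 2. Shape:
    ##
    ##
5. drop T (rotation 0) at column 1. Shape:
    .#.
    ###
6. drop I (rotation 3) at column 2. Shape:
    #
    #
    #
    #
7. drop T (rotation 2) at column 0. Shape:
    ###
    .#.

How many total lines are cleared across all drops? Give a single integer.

Drop 1: Z rot0 at col 0 lands with bottom-row=0; cleared 0 line(s) (total 0); column heights now [2 2 1 0], max=2
Drop 2: T rot0 at col 0 lands with bottom-row=2; cleared 0 line(s) (total 0); column heights now [3 4 3 0], max=4
Drop 3: J rot0 at col 1 lands with bottom-row=4; cleared 0 line(s) (total 0); column heights now [3 6 5 5], max=6
Drop 4: O rot1 at col 2 lands with bottom-row=5; cleared 0 line(s) (total 0); column heights now [3 6 7 7], max=7
Drop 5: T rot0 at col 1 lands with bottom-row=7; cleared 0 line(s) (total 0); column heights now [3 8 9 8], max=9
Drop 6: I rot3 at col 2 lands with bottom-row=9; cleared 0 line(s) (total 0); column heights now [3 8 13 8], max=13
Drop 7: T rot2 at col 0 lands with bottom-row=12; cleared 0 line(s) (total 0); column heights now [14 14 14 8], max=14

Answer: 0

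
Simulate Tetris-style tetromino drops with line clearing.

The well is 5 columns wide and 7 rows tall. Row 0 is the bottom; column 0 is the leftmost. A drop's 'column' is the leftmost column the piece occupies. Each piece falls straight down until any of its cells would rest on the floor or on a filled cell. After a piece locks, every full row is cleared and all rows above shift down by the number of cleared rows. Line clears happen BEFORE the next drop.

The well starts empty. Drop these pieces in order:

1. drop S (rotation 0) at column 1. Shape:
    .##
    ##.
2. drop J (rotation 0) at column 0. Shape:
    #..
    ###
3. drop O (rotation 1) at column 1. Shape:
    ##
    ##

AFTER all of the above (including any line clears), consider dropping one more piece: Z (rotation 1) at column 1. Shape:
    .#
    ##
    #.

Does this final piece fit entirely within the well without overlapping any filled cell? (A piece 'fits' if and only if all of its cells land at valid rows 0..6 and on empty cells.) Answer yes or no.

Answer: no

Derivation:
Drop 1: S rot0 at col 1 lands with bottom-row=0; cleared 0 line(s) (total 0); column heights now [0 1 2 2 0], max=2
Drop 2: J rot0 at col 0 lands with bottom-row=2; cleared 0 line(s) (total 0); column heights now [4 3 3 2 0], max=4
Drop 3: O rot1 at col 1 lands with bottom-row=3; cleared 0 line(s) (total 0); column heights now [4 5 5 2 0], max=5
Test piece Z rot1 at col 1 (width 2): heights before test = [4 5 5 2 0]; fits = False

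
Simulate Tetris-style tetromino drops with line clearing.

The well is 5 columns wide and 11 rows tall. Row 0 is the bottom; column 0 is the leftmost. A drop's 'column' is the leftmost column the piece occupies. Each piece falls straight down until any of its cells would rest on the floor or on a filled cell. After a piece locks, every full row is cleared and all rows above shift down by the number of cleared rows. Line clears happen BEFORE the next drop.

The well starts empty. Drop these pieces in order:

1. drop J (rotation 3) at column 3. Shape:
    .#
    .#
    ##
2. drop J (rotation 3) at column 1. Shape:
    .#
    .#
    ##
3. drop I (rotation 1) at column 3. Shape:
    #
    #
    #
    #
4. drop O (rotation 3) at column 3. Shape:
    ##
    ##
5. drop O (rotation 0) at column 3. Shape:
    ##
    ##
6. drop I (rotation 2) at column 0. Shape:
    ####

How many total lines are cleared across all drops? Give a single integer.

Answer: 0

Derivation:
Drop 1: J rot3 at col 3 lands with bottom-row=0; cleared 0 line(s) (total 0); column heights now [0 0 0 1 3], max=3
Drop 2: J rot3 at col 1 lands with bottom-row=0; cleared 0 line(s) (total 0); column heights now [0 1 3 1 3], max=3
Drop 3: I rot1 at col 3 lands with bottom-row=1; cleared 0 line(s) (total 0); column heights now [0 1 3 5 3], max=5
Drop 4: O rot3 at col 3 lands with bottom-row=5; cleared 0 line(s) (total 0); column heights now [0 1 3 7 7], max=7
Drop 5: O rot0 at col 3 lands with bottom-row=7; cleared 0 line(s) (total 0); column heights now [0 1 3 9 9], max=9
Drop 6: I rot2 at col 0 lands with bottom-row=9; cleared 0 line(s) (total 0); column heights now [10 10 10 10 9], max=10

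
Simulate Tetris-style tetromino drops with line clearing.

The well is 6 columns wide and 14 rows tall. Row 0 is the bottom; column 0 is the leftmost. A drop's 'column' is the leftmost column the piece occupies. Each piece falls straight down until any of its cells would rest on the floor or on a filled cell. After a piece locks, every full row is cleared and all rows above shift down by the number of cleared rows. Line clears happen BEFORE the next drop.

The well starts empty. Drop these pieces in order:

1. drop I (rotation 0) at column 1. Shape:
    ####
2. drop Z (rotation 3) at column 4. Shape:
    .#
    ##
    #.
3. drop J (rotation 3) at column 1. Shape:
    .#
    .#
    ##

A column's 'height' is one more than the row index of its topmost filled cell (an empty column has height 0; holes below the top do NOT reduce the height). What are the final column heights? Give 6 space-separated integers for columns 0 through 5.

Drop 1: I rot0 at col 1 lands with bottom-row=0; cleared 0 line(s) (total 0); column heights now [0 1 1 1 1 0], max=1
Drop 2: Z rot3 at col 4 lands with bottom-row=1; cleared 0 line(s) (total 0); column heights now [0 1 1 1 3 4], max=4
Drop 3: J rot3 at col 1 lands with bottom-row=1; cleared 0 line(s) (total 0); column heights now [0 2 4 1 3 4], max=4

Answer: 0 2 4 1 3 4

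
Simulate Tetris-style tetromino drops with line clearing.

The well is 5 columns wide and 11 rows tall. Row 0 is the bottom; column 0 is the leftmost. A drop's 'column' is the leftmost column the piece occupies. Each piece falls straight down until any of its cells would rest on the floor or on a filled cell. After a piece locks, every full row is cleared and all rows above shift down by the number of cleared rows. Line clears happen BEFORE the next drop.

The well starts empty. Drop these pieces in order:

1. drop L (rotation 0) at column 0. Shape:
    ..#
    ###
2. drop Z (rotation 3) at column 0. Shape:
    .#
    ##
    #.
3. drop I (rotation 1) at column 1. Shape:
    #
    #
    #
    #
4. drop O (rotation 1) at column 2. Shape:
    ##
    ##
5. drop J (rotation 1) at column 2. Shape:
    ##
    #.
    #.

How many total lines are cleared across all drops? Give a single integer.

Drop 1: L rot0 at col 0 lands with bottom-row=0; cleared 0 line(s) (total 0); column heights now [1 1 2 0 0], max=2
Drop 2: Z rot3 at col 0 lands with bottom-row=1; cleared 0 line(s) (total 0); column heights now [3 4 2 0 0], max=4
Drop 3: I rot1 at col 1 lands with bottom-row=4; cleared 0 line(s) (total 0); column heights now [3 8 2 0 0], max=8
Drop 4: O rot1 at col 2 lands with bottom-row=2; cleared 0 line(s) (total 0); column heights now [3 8 4 4 0], max=8
Drop 5: J rot1 at col 2 lands with bottom-row=4; cleared 0 line(s) (total 0); column heights now [3 8 7 7 0], max=8

Answer: 0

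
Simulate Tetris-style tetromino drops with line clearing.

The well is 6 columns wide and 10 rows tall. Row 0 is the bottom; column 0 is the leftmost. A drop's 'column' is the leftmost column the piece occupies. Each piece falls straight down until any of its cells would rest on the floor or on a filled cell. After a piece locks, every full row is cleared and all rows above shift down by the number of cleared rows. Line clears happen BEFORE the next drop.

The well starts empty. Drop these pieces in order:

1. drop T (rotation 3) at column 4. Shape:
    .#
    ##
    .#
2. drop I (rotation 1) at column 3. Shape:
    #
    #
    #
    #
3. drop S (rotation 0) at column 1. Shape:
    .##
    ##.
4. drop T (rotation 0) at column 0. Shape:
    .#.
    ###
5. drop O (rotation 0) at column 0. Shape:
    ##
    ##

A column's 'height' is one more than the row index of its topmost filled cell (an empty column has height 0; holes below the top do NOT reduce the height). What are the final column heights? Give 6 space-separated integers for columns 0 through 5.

Answer: 9 9 6 5 2 3

Derivation:
Drop 1: T rot3 at col 4 lands with bottom-row=0; cleared 0 line(s) (total 0); column heights now [0 0 0 0 2 3], max=3
Drop 2: I rot1 at col 3 lands with bottom-row=0; cleared 0 line(s) (total 0); column heights now [0 0 0 4 2 3], max=4
Drop 3: S rot0 at col 1 lands with bottom-row=3; cleared 0 line(s) (total 0); column heights now [0 4 5 5 2 3], max=5
Drop 4: T rot0 at col 0 lands with bottom-row=5; cleared 0 line(s) (total 0); column heights now [6 7 6 5 2 3], max=7
Drop 5: O rot0 at col 0 lands with bottom-row=7; cleared 0 line(s) (total 0); column heights now [9 9 6 5 2 3], max=9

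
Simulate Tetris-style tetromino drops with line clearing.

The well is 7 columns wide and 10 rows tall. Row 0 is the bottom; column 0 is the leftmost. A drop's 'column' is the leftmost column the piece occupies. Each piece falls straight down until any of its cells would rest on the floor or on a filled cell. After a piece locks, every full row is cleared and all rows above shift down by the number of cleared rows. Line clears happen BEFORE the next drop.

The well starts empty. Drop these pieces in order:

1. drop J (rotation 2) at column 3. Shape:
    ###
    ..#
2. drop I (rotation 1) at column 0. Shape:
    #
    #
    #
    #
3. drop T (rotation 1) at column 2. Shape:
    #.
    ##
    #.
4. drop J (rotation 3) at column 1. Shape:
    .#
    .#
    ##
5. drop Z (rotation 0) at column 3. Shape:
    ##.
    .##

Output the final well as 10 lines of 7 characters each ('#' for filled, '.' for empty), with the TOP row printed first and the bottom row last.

Drop 1: J rot2 at col 3 lands with bottom-row=0; cleared 0 line(s) (total 0); column heights now [0 0 0 2 2 2 0], max=2
Drop 2: I rot1 at col 0 lands with bottom-row=0; cleared 0 line(s) (total 0); column heights now [4 0 0 2 2 2 0], max=4
Drop 3: T rot1 at col 2 lands with bottom-row=1; cleared 0 line(s) (total 0); column heights now [4 0 4 3 2 2 0], max=4
Drop 4: J rot3 at col 1 lands with bottom-row=4; cleared 0 line(s) (total 0); column heights now [4 5 7 3 2 2 0], max=7
Drop 5: Z rot0 at col 3 lands with bottom-row=2; cleared 0 line(s) (total 0); column heights now [4 5 7 4 4 3 0], max=7

Answer: .......
.......
.......
..#....
..#....
.##....
#.###..
#.####.
#.####.
#....#.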